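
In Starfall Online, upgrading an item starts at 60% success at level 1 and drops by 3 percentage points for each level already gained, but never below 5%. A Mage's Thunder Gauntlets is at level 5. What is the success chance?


raw_rate = 60 - 3 * (5 - 1)
= 60 - 3 * 4
= 60 - 12
= 48
Apply floor: max(48, 5) = 48%

48%


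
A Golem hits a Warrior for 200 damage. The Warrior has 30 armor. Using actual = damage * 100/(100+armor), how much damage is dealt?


actual = 200 * 100 / (100 + 30)
= 200 * 100 / 130
= 20000 / 130
= 153.85

153.85 damage


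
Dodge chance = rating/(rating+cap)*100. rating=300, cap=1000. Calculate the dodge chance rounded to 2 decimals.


dodge% = 300 / (300 + 1000) * 100
= 300 / 1300 * 100
= 0.230769 * 100
= 23.08%

23.08%


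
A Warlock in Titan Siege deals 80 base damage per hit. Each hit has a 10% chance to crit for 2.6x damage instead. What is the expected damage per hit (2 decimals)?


E[dmg] = base * (1 + crit_chance * (crit_mult - 1))
cc as decimal = 10/100 = 0.1
cm - 1 = 2.6 - 1 = 1.6
Bonus factor = 0.1 * 1.6 = 0.16
Total multiplier = 1 + 0.16 = 1.16
Expected damage = 80 * 1.16 = 92.80

92.80 damage


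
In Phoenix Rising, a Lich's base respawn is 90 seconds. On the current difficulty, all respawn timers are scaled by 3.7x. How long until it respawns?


Respawn time = base * multiplier
= 90 * 3.7
= 333.0 seconds

333.0 seconds


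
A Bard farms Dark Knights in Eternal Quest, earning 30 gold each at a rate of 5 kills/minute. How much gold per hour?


Gold per minute = 30 * 5 = 150
Gold per hour = 150 * 60 = 9000

9000 gold/hour


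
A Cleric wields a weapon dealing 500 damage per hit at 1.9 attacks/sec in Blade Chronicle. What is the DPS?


DPS = damage * attack_speed
= 500 * 1.9
= 950.0

950.0 DPS


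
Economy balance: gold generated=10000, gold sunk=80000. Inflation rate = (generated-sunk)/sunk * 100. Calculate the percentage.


Net gold = 10000 - 80000 = -70000
Inflation rate = net / sunk * 100 = -70000 / 80000 * 100
= -0.875 * 100
= -87.50%

-87.50%


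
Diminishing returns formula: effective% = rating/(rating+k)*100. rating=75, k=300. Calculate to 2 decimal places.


effective% = rating / (rating + k) * 100
= 75 / (75 + 300) * 100
= 75 / 375 * 100
= 0.2 * 100
= 20.00%

20.00%


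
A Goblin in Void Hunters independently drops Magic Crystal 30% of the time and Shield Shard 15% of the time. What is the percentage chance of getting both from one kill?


For independent events, P(both) = P(A) * P(B)
= 30% * 15%
= 450 / 100 %
= 4.5%

4.5%


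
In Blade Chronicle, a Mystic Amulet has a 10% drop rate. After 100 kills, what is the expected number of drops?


Expected drops = kills * (drop_rate / 100)
= 100 * (10 / 100)
= 100 * 0.1
= 10.0

10.0 drops


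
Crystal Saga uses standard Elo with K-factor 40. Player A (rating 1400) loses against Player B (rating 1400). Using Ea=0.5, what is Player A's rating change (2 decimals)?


Elo update: delta = K * (S - Ea), where S = 0 (loses)
S - Ea = 0 - 0.5 = -0.5
Rating change = 40 * -0.5
= -20.00

-20.00 rating points


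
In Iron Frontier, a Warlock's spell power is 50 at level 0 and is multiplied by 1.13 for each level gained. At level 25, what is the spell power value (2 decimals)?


value = base * growth^level
= 50 * 1.13^25
= 50 * 21.230542
= 1061.53

1061.53 spell power


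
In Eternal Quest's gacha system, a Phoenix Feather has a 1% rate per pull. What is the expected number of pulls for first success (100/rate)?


Expected pulls for a geometric distribution = 1/p = 100 / rate%
= 100 / 1
= 100.0

100.0 pulls


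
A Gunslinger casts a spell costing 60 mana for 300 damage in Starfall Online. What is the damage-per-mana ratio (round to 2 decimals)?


Efficiency = damage / mana
= 300 / 60
= 5.00

5.00 dmg/mana


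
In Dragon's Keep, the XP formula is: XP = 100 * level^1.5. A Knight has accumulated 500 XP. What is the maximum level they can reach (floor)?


XP = 100 * level^1.5, so level = (XP / 100)^(1/1.5)
= (500 / 100)^(1/1.5)
= 5.0^0.6667
= 2.924
Floor: level = 2

level 2


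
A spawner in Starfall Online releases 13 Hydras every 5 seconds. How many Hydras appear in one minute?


Spawns per minute = count * (60 / interval)
= 13 * (60 / 5)
= 13 * 12.0
= 156.0

156.0 per minute


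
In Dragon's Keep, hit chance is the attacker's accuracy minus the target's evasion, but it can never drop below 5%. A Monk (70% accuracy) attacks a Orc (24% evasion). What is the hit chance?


accuracy - evasion = 70 - 24 = 46
Apply floor: max(46, 5) = 46
Hit chance = 46%

46%


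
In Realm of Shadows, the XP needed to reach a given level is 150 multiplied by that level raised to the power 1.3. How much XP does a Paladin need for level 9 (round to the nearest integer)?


XP = 150 * level^1.3
Substitute level = 9:
XP = 150 * 9^1.3
= 150 * 17.3986
= 2610

2610 XP


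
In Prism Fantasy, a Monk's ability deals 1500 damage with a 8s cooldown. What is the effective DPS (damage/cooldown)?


DPS = damage / cooldown
= 1500 / 8
= 187.50

187.50 DPS


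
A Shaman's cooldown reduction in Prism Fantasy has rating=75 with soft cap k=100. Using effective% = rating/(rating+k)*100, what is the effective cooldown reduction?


effective% = rating / (rating + k) * 100
= 75 / (75 + 100) * 100
= 75 / 175 * 100
= 0.428571 * 100
= 42.86%

42.86%


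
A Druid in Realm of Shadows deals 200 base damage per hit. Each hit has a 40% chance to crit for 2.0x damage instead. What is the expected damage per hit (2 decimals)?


E[dmg] = base * (1 + crit_chance * (crit_mult - 1))
cc as decimal = 40/100 = 0.4
cm - 1 = 2.0 - 1 = 1.0
Bonus factor = 0.4 * 1.0 = 0.4
Total multiplier = 1 + 0.4 = 1.4
Expected damage = 200 * 1.4 = 280.00

280.00 damage


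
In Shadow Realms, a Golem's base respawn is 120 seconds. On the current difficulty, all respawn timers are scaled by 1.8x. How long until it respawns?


Respawn time = base * multiplier
= 120 * 1.8
= 216.0 seconds

216.0 seconds


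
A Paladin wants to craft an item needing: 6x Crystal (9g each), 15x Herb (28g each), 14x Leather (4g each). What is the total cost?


Cost breakdown:
  Crystal: 6 * 9 = 54
  Herb: 15 * 28 = 420
  Leather: 14 * 4 = 56
Total = 54 + 420 + 56 = 530

530 gold


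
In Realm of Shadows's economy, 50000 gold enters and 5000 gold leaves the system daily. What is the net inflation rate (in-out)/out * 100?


Net gold = 50000 - 5000 = 45000
Inflation rate = net / sunk * 100 = 45000 / 5000 * 100
= 9.0 * 100
= 900.00%

900.00%


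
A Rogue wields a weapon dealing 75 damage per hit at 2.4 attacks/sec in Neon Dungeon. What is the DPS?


DPS = damage * attack_speed
= 75 * 2.4
= 180.0

180.0 DPS


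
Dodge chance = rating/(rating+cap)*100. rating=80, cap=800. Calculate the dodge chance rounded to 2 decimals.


dodge% = 80 / (80 + 800) * 100
= 80 / 880 * 100
= 0.090909 * 100
= 9.09%

9.09%


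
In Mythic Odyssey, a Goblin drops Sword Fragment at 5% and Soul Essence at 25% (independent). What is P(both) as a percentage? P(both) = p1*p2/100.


For independent events, P(both) = P(A) * P(B)
= 5% * 25%
= 125 / 100 %
= 1.25%

1.25%


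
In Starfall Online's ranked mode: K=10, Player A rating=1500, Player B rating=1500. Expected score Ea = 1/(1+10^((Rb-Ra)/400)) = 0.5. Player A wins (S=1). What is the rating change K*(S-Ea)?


Elo update: delta = K * (S - Ea), where S = 1 (wins)
S - Ea = 1 - 0.5 = 0.5
Rating change = 10 * 0.5
= 5.00

5.00 rating points


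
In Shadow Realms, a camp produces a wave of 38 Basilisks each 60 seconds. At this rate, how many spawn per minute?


Spawns per minute = count * (60 / interval)
= 38 * (60 / 60)
= 38 * 1.0
= 38.0

38.0 per minute


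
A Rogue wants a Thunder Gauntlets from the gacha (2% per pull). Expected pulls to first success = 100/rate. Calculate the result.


Expected pulls for a geometric distribution = 1/p = 100 / rate%
= 100 / 2
= 50.0

50.0 pulls


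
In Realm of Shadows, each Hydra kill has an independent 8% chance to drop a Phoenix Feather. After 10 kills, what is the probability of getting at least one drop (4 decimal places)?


P(at least one) = 1 - P(none) = 1 - (1-p)^n
p = 8/100 = 0.08
1 - p = 0.92
(1 - p)^10 = 0.92^10 = 0.434388
P(at least one) = 1 - 0.434388 = 0.5656

0.5656


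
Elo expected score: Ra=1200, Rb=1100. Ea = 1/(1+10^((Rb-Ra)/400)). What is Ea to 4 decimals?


Elo expected score: Ea = 1/(1 + 10^((Rb-Ra)/400))
Rb - Ra = 1100 - 1200 = -100
(Rb-Ra)/400 = -100/400 = -0.25
10^-0.25 = 0.562341
Ea = 1/(1 + 0.562341) = 1/1.562341 = 0.6401

0.6401


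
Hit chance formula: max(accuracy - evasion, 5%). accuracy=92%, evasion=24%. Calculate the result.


accuracy - evasion = 92 - 24 = 68
Apply floor: max(68, 5) = 68
Hit chance = 68%

68%


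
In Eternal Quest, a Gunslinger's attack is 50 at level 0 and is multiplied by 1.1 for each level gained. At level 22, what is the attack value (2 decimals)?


value = base * growth^level
= 50 * 1.1^22
= 50 * 8.140275
= 407.01

407.01 attack


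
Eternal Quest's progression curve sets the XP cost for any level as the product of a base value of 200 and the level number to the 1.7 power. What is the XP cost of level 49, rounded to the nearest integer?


XP = 200 * level^1.7
Substitute level = 49:
XP = 200 * 49^1.7
= 200 * 747.0219
= 149404

149404 XP


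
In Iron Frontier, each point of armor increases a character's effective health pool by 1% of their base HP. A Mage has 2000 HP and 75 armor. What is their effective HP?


EHP = 2000 * (1 + 75/100)
= 2000 * (1 + 0.75)
= 2000 * 1.75
= 3500.0

3500.0 EHP


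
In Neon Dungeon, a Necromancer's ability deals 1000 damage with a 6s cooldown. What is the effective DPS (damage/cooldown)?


DPS = damage / cooldown
= 1000 / 6
= 166.67

166.67 DPS


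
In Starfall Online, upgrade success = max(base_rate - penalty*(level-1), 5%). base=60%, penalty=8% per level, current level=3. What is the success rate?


raw_rate = 60 - 8 * (3 - 1)
= 60 - 8 * 2
= 60 - 16
= 44
Apply floor: max(44, 5) = 44%

44%


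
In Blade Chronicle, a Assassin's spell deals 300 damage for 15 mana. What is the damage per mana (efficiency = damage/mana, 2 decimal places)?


Efficiency = damage / mana
= 300 / 15
= 20.00

20.00 dmg/mana


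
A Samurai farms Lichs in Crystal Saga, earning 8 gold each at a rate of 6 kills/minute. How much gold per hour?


Gold per minute = 8 * 6 = 48
Gold per hour = 48 * 60 = 2880

2880 gold/hour


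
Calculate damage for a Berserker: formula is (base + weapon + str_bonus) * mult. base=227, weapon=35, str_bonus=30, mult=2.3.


Sum base + weapon + str = 227 + 35 + 30 = 292
Multiply by 2.3:
292 * 2.3 = 671.6

671.6 damage


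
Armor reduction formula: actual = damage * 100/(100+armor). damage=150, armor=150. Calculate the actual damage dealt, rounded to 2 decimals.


actual = 150 * 100 / (100 + 150)
= 150 * 100 / 250
= 15000 / 250
= 60.00

60.00 damage


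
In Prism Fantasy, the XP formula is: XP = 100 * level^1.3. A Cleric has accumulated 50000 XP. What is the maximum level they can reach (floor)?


XP = 100 * level^1.3, so level = (XP / 100)^(1/1.3)
= (50000 / 100)^(1/1.3)
= 500.0^0.7692
= 119.1601
Floor: level = 119

level 119


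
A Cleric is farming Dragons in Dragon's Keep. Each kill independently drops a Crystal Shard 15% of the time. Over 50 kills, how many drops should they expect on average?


Expected drops = kills * (drop_rate / 100)
= 50 * (15 / 100)
= 50 * 0.15
= 7.5

7.5 drops


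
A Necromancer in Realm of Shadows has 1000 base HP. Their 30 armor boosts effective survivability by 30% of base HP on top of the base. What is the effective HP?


EHP = 1000 * (1 + 30/100)
= 1000 * (1 + 0.3)
= 1000 * 1.3
= 1300.0

1300.0 EHP


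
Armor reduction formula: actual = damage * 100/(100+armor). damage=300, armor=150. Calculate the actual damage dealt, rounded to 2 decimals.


actual = 300 * 100 / (100 + 150)
= 300 * 100 / 250
= 30000 / 250
= 120.00

120.00 damage


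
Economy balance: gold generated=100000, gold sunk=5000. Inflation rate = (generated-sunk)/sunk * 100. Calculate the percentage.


Net gold = 100000 - 5000 = 95000
Inflation rate = net / sunk * 100 = 95000 / 5000 * 100
= 19.0 * 100
= 1900.00%

1900.00%


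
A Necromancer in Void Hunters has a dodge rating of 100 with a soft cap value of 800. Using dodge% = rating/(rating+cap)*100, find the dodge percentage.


dodge% = 100 / (100 + 800) * 100
= 100 / 900 * 100
= 0.111111 * 100
= 11.11%

11.11%


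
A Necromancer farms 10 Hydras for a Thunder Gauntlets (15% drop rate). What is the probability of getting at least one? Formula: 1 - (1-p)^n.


P(at least one) = 1 - P(none) = 1 - (1-p)^n
p = 15/100 = 0.15
1 - p = 0.85
(1 - p)^10 = 0.85^10 = 0.196874
P(at least one) = 1 - 0.196874 = 0.8031

0.8031


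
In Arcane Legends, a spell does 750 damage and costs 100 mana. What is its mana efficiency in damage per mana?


Efficiency = damage / mana
= 750 / 100
= 7.50

7.50 dmg/mana


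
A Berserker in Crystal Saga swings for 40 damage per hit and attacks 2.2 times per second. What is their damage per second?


DPS = damage * attack_speed
= 40 * 2.2
= 88.0

88.0 DPS


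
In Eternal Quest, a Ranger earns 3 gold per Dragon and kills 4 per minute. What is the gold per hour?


Gold per minute = 3 * 4 = 12
Gold per hour = 12 * 60 = 720

720 gold/hour


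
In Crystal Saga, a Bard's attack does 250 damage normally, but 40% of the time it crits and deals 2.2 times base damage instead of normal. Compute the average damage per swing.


E[dmg] = base * (1 + crit_chance * (crit_mult - 1))
cc as decimal = 40/100 = 0.4
cm - 1 = 2.2 - 1 = 1.2
Bonus factor = 0.4 * 1.2 = 0.48
Total multiplier = 1 + 0.48 = 1.48
Expected damage = 250 * 1.48 = 370.00

370.00 damage


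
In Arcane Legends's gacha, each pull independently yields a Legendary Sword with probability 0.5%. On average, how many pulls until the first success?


Expected pulls for a geometric distribution = 1/p = 100 / rate%
= 100 / 0.5
= 200.0

200.0 pulls


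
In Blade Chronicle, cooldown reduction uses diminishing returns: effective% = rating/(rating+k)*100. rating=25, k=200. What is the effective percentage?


effective% = rating / (rating + k) * 100
= 25 / (25 + 200) * 100
= 25 / 225 * 100
= 0.111111 * 100
= 11.11%

11.11%


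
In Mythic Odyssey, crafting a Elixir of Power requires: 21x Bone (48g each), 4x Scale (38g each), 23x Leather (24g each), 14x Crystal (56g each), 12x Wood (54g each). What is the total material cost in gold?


Cost breakdown:
  Bone: 21 * 48 = 1008
  Scale: 4 * 38 = 152
  Leather: 23 * 24 = 552
  Crystal: 14 * 56 = 784
  Wood: 12 * 54 = 648
Total = 1008 + 152 + 552 + 784 + 648 = 3144

3144 gold


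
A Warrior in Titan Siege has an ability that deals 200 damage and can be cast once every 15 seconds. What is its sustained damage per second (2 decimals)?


DPS = damage / cooldown
= 200 / 15
= 13.33

13.33 DPS


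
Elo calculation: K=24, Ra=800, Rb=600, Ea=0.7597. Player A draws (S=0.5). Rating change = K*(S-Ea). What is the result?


Elo update: delta = K * (S - Ea), where S = 0.5 (draws)
S - Ea = 0.5 - 0.7597 = -0.2597
Rating change = 24 * -0.2597
= -6.23

-6.23 rating points


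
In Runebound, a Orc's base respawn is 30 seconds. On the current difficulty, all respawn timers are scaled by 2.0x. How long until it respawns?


Respawn time = base * multiplier
= 30 * 2.0
= 60.0 seconds

60.0 seconds


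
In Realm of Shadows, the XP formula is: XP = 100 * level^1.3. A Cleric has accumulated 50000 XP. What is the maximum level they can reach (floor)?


XP = 100 * level^1.3, so level = (XP / 100)^(1/1.3)
= (50000 / 100)^(1/1.3)
= 500.0^0.7692
= 119.1601
Floor: level = 119

level 119


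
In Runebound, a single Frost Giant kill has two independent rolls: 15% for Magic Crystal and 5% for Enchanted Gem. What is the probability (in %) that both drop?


For independent events, P(both) = P(A) * P(B)
= 15% * 5%
= 75 / 100 %
= 0.75%

0.75%


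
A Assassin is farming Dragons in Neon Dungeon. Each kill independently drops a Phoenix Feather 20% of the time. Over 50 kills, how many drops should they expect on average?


Expected drops = kills * (drop_rate / 100)
= 50 * (20 / 100)
= 50 * 0.2
= 10.0

10.0 drops


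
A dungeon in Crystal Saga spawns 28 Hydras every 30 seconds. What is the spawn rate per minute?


Spawns per minute = count * (60 / interval)
= 28 * (60 / 30)
= 28 * 2.0
= 56.0

56.0 per minute


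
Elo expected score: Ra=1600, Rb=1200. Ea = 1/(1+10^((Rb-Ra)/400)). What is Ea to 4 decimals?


Elo expected score: Ea = 1/(1 + 10^((Rb-Ra)/400))
Rb - Ra = 1200 - 1600 = -400
(Rb-Ra)/400 = -400/400 = -1.0
10^-1.0 = 0.1
Ea = 1/(1 + 0.1) = 1/1.1 = 0.9091

0.9091


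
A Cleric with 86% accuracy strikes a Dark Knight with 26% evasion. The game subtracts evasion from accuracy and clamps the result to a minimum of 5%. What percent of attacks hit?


accuracy - evasion = 86 - 26 = 60
Apply floor: max(60, 5) = 60
Hit chance = 60%

60%


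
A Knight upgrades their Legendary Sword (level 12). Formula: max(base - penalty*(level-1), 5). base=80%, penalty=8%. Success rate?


raw_rate = 80 - 8 * (12 - 1)
= 80 - 8 * 11
= 80 - 88
= -8
Apply floor: max(-8, 5) = 5%

5%


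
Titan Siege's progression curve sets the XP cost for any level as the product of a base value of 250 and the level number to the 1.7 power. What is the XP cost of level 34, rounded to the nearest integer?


XP = 250 * level^1.7
Substitute level = 34:
XP = 250 * 34^1.7
= 250 * 401.3416
= 100335

100335 XP


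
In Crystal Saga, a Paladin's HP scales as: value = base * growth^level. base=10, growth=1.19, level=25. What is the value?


value = base * growth^level
= 10 * 1.19^25
= 10 * 77.388073
= 773.88

773.88 HP


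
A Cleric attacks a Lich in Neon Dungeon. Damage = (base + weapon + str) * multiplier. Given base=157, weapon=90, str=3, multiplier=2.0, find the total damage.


Sum base + weapon + str = 157 + 90 + 3 = 250
Multiply by 2.0:
250 * 2.0 = 500.0

500.0 damage


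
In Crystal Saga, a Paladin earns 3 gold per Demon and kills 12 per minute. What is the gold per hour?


Gold per minute = 3 * 12 = 36
Gold per hour = 36 * 60 = 2160

2160 gold/hour


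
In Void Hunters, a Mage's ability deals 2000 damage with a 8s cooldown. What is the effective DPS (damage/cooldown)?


DPS = damage / cooldown
= 2000 / 8
= 250.00

250.00 DPS


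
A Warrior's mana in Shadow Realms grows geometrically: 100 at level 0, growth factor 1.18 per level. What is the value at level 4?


value = base * growth^level
= 100 * 1.18^4
= 100 * 1.938778
= 193.88

193.88 mana


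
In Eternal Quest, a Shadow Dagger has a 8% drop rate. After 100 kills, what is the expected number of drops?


Expected drops = kills * (drop_rate / 100)
= 100 * (8 / 100)
= 100 * 0.08
= 8.0

8.0 drops


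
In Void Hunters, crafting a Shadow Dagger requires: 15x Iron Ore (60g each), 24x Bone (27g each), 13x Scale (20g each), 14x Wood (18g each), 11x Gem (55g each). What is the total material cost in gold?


Cost breakdown:
  Iron Ore: 15 * 60 = 900
  Bone: 24 * 27 = 648
  Scale: 13 * 20 = 260
  Wood: 14 * 18 = 252
  Gem: 11 * 55 = 605
Total = 900 + 648 + 260 + 252 + 605 = 2665

2665 gold


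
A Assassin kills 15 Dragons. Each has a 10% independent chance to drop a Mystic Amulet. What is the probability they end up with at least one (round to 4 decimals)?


P(at least one) = 1 - P(none) = 1 - (1-p)^n
p = 10/100 = 0.1
1 - p = 0.9
(1 - p)^15 = 0.9^15 = 0.205891
P(at least one) = 1 - 0.205891 = 0.7941

0.7941


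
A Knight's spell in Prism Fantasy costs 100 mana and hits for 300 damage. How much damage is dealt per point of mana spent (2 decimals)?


Efficiency = damage / mana
= 300 / 100
= 3.00

3.00 dmg/mana


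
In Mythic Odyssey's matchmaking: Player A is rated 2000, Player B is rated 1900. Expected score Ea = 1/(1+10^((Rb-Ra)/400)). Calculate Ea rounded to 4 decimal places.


Elo expected score: Ea = 1/(1 + 10^((Rb-Ra)/400))
Rb - Ra = 1900 - 2000 = -100
(Rb-Ra)/400 = -100/400 = -0.25
10^-0.25 = 0.562341
Ea = 1/(1 + 0.562341) = 1/1.562341 = 0.6401

0.6401


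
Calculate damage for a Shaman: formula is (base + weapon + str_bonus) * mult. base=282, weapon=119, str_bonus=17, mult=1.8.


Sum base + weapon + str = 282 + 119 + 17 = 418
Multiply by 1.8:
418 * 1.8 = 752.4

752.4 damage


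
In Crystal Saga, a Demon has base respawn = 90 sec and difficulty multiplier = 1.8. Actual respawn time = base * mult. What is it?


Respawn time = base * multiplier
= 90 * 1.8
= 162.0 seconds

162.0 seconds


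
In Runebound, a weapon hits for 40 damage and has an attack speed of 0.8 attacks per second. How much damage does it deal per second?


DPS = damage * attack_speed
= 40 * 0.8
= 32.0

32.0 DPS


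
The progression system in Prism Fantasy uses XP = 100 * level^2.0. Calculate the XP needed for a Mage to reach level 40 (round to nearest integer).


XP = 100 * level^2.0
Substitute level = 40:
XP = 100 * 40^2.0
= 100 * 1600.0
= 160000

160000 XP


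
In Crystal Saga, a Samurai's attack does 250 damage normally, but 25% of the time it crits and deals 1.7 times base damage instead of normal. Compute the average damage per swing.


E[dmg] = base * (1 + crit_chance * (crit_mult - 1))
cc as decimal = 25/100 = 0.25
cm - 1 = 1.7 - 1 = 0.7
Bonus factor = 0.25 * 0.7 = 0.175
Total multiplier = 1 + 0.175 = 1.175
Expected damage = 250 * 1.175 = 293.75

293.75 damage


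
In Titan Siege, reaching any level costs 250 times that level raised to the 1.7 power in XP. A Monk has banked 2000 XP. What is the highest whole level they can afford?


XP = 250 * level^1.7, so level = (XP / 250)^(1/1.7)
= (2000 / 250)^(1/1.7)
= 8.0^0.5882
= 3.398
Floor: level = 3

level 3


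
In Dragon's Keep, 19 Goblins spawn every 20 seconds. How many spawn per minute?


Spawns per minute = count * (60 / interval)
= 19 * (60 / 20)
= 19 * 3.0
= 57.0

57.0 per minute


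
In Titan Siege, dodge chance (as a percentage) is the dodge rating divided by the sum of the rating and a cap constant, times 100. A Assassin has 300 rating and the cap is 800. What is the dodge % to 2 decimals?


dodge% = 300 / (300 + 800) * 100
= 300 / 1100 * 100
= 0.272727 * 100
= 27.27%

27.27%


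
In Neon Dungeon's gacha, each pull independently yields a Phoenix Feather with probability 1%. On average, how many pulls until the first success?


Expected pulls for a geometric distribution = 1/p = 100 / rate%
= 100 / 1
= 100.0

100.0 pulls


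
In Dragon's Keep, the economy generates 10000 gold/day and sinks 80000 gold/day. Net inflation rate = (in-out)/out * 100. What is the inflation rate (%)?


Net gold = 10000 - 80000 = -70000
Inflation rate = net / sunk * 100 = -70000 / 80000 * 100
= -0.875 * 100
= -87.50%

-87.50%


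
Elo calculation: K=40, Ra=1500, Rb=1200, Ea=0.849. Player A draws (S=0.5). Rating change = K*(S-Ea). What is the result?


Elo update: delta = K * (S - Ea), where S = 0.5 (draws)
S - Ea = 0.5 - 0.849 = -0.349
Rating change = 40 * -0.349
= -13.96

-13.96 rating points


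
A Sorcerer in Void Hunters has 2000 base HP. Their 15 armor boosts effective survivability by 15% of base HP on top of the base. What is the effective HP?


EHP = 2000 * (1 + 15/100)
= 2000 * (1 + 0.15)
= 2000 * 1.15
= 2300.0

2300.0 EHP


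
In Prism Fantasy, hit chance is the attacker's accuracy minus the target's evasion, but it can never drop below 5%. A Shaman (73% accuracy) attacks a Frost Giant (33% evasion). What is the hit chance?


accuracy - evasion = 73 - 33 = 40
Apply floor: max(40, 5) = 40
Hit chance = 40%

40%


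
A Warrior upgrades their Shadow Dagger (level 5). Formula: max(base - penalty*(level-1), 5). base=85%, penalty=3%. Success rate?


raw_rate = 85 - 3 * (5 - 1)
= 85 - 3 * 4
= 85 - 12
= 73
Apply floor: max(73, 5) = 73%

73%


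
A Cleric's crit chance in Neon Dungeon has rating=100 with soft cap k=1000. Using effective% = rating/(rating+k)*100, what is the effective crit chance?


effective% = rating / (rating + k) * 100
= 100 / (100 + 1000) * 100
= 100 / 1100 * 100
= 0.090909 * 100
= 9.09%

9.09%


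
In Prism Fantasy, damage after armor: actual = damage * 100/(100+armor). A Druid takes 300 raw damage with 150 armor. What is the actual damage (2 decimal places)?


actual = 300 * 100 / (100 + 150)
= 300 * 100 / 250
= 30000 / 250
= 120.00

120.00 damage


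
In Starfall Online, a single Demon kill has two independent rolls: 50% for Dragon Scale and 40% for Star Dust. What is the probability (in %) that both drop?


For independent events, P(both) = P(A) * P(B)
= 50% * 40%
= 2000 / 100 %
= 20.0%

20.0%


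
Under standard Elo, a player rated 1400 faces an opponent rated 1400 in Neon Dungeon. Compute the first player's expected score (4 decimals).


Elo expected score: Ea = 1/(1 + 10^((Rb-Ra)/400))
Rb - Ra = 1400 - 1400 = 0
(Rb-Ra)/400 = 0/400 = 0.0
10^0.0 = 1.0
Ea = 1/(1 + 1.0) = 1/2.0 = 0.5000

0.5000


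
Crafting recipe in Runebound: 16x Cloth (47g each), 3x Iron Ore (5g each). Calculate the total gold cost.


Cost breakdown:
  Cloth: 16 * 47 = 752
  Iron Ore: 3 * 5 = 15
Total = 752 + 15 = 767

767 gold


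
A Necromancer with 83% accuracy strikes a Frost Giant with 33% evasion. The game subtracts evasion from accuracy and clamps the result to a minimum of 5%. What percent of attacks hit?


accuracy - evasion = 83 - 33 = 50
Apply floor: max(50, 5) = 50
Hit chance = 50%

50%


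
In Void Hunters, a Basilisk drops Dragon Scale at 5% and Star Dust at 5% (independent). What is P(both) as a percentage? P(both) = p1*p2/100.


For independent events, P(both) = P(A) * P(B)
= 5% * 5%
= 25 / 100 %
= 0.25%

0.25%


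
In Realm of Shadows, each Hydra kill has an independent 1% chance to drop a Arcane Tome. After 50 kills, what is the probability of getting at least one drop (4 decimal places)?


P(at least one) = 1 - P(none) = 1 - (1-p)^n
p = 1/100 = 0.01
1 - p = 0.99
(1 - p)^50 = 0.99^50 = 0.605006
P(at least one) = 1 - 0.605006 = 0.3950

0.3950


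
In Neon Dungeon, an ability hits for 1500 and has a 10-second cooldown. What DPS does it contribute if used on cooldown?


DPS = damage / cooldown
= 1500 / 10
= 150.00

150.00 DPS


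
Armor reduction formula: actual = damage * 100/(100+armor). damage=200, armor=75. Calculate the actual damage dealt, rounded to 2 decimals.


actual = 200 * 100 / (100 + 75)
= 200 * 100 / 175
= 20000 / 175
= 114.29

114.29 damage


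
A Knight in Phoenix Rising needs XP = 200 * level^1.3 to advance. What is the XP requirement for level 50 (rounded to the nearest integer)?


XP = 200 * level^1.3
Substitute level = 50:
XP = 200 * 50^1.3
= 200 * 161.6818
= 32336

32336 XP


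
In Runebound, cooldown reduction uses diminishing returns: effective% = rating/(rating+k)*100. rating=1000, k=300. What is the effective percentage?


effective% = rating / (rating + k) * 100
= 1000 / (1000 + 300) * 100
= 1000 / 1300 * 100
= 0.769231 * 100
= 76.92%

76.92%


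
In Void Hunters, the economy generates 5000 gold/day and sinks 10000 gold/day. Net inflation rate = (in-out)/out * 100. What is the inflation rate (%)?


Net gold = 5000 - 10000 = -5000
Inflation rate = net / sunk * 100 = -5000 / 10000 * 100
= -0.5 * 100
= -50.00%

-50.00%


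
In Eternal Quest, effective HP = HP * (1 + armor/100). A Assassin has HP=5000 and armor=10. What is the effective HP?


EHP = 5000 * (1 + 10/100)
= 5000 * (1 + 0.1)
= 5000 * 1.1
= 5500.0

5500.0 EHP


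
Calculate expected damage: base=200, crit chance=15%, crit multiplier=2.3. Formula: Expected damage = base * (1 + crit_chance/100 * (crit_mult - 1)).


E[dmg] = base * (1 + crit_chance * (crit_mult - 1))
cc as decimal = 15/100 = 0.15
cm - 1 = 2.3 - 1 = 1.3
Bonus factor = 0.15 * 1.3 = 0.195
Total multiplier = 1 + 0.195 = 1.195
Expected damage = 200 * 1.195 = 239.00

239.00 damage


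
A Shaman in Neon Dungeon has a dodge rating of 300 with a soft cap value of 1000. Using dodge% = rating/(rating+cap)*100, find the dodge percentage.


dodge% = 300 / (300 + 1000) * 100
= 300 / 1300 * 100
= 0.230769 * 100
= 23.08%

23.08%


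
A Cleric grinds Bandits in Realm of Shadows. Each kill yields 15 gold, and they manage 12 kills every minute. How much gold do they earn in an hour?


Gold per minute = 15 * 12 = 180
Gold per hour = 180 * 60 = 10800

10800 gold/hour


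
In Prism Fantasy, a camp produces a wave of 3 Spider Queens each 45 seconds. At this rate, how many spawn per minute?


Spawns per minute = count * (60 / interval)
= 3 * (60 / 45)
= 3 * 1.3333
= 4.0

4.0 per minute


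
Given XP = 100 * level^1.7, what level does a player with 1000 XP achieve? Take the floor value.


XP = 100 * level^1.7, so level = (XP / 100)^(1/1.7)
= (1000 / 100)^(1/1.7)
= 10.0^0.5882
= 3.8747
Floor: level = 3

level 3


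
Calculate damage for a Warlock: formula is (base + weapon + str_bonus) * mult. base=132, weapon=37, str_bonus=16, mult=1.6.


Sum base + weapon + str = 132 + 37 + 16 = 185
Multiply by 1.6:
185 * 1.6 = 296.0

296.0 damage


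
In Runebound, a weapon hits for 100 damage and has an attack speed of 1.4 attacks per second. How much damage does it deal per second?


DPS = damage * attack_speed
= 100 * 1.4
= 140.0

140.0 DPS


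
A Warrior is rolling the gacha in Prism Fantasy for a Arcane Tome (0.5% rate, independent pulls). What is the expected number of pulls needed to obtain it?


Expected pulls for a geometric distribution = 1/p = 100 / rate%
= 100 / 0.5
= 200.0

200.0 pulls


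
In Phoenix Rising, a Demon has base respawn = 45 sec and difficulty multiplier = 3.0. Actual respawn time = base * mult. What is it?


Respawn time = base * multiplier
= 45 * 3.0
= 135.0 seconds

135.0 seconds


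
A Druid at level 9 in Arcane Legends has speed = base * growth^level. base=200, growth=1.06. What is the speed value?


value = base * growth^level
= 200 * 1.06^9
= 200 * 1.689479
= 337.90

337.90 speed


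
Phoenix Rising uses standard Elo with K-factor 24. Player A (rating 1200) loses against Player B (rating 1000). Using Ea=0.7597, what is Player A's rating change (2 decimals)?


Elo update: delta = K * (S - Ea), where S = 0 (loses)
S - Ea = 0 - 0.7597 = -0.7597
Rating change = 24 * -0.7597
= -18.23

-18.23 rating points


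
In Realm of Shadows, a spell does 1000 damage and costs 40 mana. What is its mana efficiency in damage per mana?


Efficiency = damage / mana
= 1000 / 40
= 25.00

25.00 dmg/mana


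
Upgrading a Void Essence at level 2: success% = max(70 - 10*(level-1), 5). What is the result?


raw_rate = 70 - 10 * (2 - 1)
= 70 - 10 * 1
= 70 - 10
= 60
Apply floor: max(60, 5) = 60%

60%


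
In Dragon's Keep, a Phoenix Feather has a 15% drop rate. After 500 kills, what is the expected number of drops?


Expected drops = kills * (drop_rate / 100)
= 500 * (15 / 100)
= 500 * 0.15
= 75.0

75.0 drops


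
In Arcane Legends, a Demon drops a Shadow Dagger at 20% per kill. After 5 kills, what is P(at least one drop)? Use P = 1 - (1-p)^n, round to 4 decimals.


P(at least one) = 1 - P(none) = 1 - (1-p)^n
p = 20/100 = 0.2
1 - p = 0.8
(1 - p)^5 = 0.8^5 = 0.327680
P(at least one) = 1 - 0.327680 = 0.6723

0.6723


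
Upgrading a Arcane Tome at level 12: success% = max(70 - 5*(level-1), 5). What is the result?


raw_rate = 70 - 5 * (12 - 1)
= 70 - 5 * 11
= 70 - 55
= 15
Apply floor: max(15, 5) = 15%

15%


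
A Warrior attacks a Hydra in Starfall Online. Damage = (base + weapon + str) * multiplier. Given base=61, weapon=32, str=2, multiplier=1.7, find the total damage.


Sum base + weapon + str = 61 + 32 + 2 = 95
Multiply by 1.7:
95 * 1.7 = 161.5

161.5 damage


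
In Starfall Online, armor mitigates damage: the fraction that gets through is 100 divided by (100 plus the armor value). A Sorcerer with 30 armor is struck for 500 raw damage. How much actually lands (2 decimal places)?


actual = 500 * 100 / (100 + 30)
= 500 * 100 / 130
= 50000 / 130
= 384.62

384.62 damage


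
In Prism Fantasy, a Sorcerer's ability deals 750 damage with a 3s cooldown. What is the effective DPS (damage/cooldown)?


DPS = damage / cooldown
= 750 / 3
= 250.00

250.00 DPS


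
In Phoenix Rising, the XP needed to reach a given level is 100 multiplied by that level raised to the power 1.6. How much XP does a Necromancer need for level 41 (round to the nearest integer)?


XP = 100 * level^1.6
Substitute level = 41:
XP = 100 * 41^1.6
= 100 * 380.5872
= 38059

38059 XP


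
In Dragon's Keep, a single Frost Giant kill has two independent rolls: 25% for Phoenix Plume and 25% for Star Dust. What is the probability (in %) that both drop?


For independent events, P(both) = P(A) * P(B)
= 25% * 25%
= 625 / 100 %
= 6.25%

6.25%


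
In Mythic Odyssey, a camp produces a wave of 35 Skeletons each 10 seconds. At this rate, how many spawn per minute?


Spawns per minute = count * (60 / interval)
= 35 * (60 / 10)
= 35 * 6.0
= 210.0

210.0 per minute


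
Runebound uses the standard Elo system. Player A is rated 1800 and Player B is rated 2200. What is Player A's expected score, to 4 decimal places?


Elo expected score: Ea = 1/(1 + 10^((Rb-Ra)/400))
Rb - Ra = 2200 - 1800 = 400
(Rb-Ra)/400 = 400/400 = 1.0
10^1.0 = 10.0
Ea = 1/(1 + 10.0) = 1/11.0 = 0.0909

0.0909


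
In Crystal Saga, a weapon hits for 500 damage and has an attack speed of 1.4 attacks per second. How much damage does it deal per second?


DPS = damage * attack_speed
= 500 * 1.4
= 700.0

700.0 DPS


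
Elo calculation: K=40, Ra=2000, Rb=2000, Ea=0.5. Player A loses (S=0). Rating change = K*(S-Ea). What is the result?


Elo update: delta = K * (S - Ea), where S = 0 (loses)
S - Ea = 0 - 0.5 = -0.5
Rating change = 40 * -0.5
= -20.00

-20.00 rating points


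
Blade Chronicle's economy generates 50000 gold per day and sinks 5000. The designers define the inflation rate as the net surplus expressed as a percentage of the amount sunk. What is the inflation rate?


Net gold = 50000 - 5000 = 45000
Inflation rate = net / sunk * 100 = 45000 / 5000 * 100
= 9.0 * 100
= 900.00%

900.00%


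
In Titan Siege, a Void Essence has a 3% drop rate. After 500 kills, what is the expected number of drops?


Expected drops = kills * (drop_rate / 100)
= 500 * (3 / 100)
= 500 * 0.03
= 15.0

15.0 drops


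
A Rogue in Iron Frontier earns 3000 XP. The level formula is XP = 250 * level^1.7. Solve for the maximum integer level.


XP = 250 * level^1.7, so level = (XP / 250)^(1/1.7)
= (3000 / 250)^(1/1.7)
= 12.0^0.5882
= 4.3133
Floor: level = 4

level 4


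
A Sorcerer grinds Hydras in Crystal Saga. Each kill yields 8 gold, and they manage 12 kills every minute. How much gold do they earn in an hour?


Gold per minute = 8 * 12 = 96
Gold per hour = 96 * 60 = 5760

5760 gold/hour


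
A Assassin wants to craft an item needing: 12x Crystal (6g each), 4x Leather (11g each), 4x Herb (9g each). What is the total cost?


Cost breakdown:
  Crystal: 12 * 6 = 72
  Leather: 4 * 11 = 44
  Herb: 4 * 9 = 36
Total = 72 + 44 + 36 = 152

152 gold


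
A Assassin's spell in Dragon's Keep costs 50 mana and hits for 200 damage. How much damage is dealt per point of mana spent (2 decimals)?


Efficiency = damage / mana
= 200 / 50
= 4.00

4.00 dmg/mana


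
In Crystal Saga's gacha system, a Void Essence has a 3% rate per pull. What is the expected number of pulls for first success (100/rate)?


Expected pulls for a geometric distribution = 1/p = 100 / rate%
= 100 / 3
= 33.33

33.33 pulls


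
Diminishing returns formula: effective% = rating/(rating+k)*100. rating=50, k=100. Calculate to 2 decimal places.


effective% = rating / (rating + k) * 100
= 50 / (50 + 100) * 100
= 50 / 150 * 100
= 0.333333 * 100
= 33.33%

33.33%


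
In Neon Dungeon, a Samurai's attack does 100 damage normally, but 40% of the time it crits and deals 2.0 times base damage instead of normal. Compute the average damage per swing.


E[dmg] = base * (1 + crit_chance * (crit_mult - 1))
cc as decimal = 40/100 = 0.4
cm - 1 = 2.0 - 1 = 1.0
Bonus factor = 0.4 * 1.0 = 0.4
Total multiplier = 1 + 0.4 = 1.4
Expected damage = 100 * 1.4 = 140.00

140.00 damage


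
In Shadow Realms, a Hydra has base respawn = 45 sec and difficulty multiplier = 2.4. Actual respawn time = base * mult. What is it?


Respawn time = base * multiplier
= 45 * 2.4
= 108.0 seconds

108.0 seconds


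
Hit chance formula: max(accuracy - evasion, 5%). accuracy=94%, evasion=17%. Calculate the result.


accuracy - evasion = 94 - 17 = 77
Apply floor: max(77, 5) = 77
Hit chance = 77%

77%


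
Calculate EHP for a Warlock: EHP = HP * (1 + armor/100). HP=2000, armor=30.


EHP = 2000 * (1 + 30/100)
= 2000 * (1 + 0.3)
= 2000 * 1.3
= 2600.0

2600.0 EHP


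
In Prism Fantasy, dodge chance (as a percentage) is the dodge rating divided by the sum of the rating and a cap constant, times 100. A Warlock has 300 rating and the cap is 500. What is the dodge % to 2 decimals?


dodge% = 300 / (300 + 500) * 100
= 300 / 800 * 100
= 0.375 * 100
= 37.50%

37.50%


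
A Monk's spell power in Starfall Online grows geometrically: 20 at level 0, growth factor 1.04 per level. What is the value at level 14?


value = base * growth^level
= 20 * 1.04^14
= 20 * 1.731676
= 34.63

34.63 spell power


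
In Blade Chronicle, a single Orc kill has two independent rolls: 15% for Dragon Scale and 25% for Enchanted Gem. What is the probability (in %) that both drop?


For independent events, P(both) = P(A) * P(B)
= 15% * 25%
= 375 / 100 %
= 3.75%

3.75%


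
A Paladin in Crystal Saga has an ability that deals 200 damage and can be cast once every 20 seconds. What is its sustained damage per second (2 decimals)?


DPS = damage / cooldown
= 200 / 20
= 10.00

10.00 DPS


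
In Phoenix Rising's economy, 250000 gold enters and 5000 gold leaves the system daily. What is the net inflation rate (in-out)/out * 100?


Net gold = 250000 - 5000 = 245000
Inflation rate = net / sunk * 100 = 245000 / 5000 * 100
= 49.0 * 100
= 4900.00%

4900.00%


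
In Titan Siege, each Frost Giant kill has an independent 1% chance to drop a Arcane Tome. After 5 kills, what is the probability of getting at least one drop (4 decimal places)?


P(at least one) = 1 - P(none) = 1 - (1-p)^n
p = 1/100 = 0.01
1 - p = 0.99
(1 - p)^5 = 0.99^5 = 0.950990
P(at least one) = 1 - 0.950990 = 0.0490

0.0490


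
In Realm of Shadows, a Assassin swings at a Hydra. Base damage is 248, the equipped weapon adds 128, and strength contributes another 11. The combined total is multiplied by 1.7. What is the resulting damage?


Sum base + weapon + str = 248 + 128 + 11 = 387
Multiply by 1.7:
387 * 1.7 = 657.9

657.9 damage


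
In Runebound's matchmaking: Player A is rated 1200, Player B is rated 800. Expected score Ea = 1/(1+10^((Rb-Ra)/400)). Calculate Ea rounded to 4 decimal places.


Elo expected score: Ea = 1/(1 + 10^((Rb-Ra)/400))
Rb - Ra = 800 - 1200 = -400
(Rb-Ra)/400 = -400/400 = -1.0
10^-1.0 = 0.1
Ea = 1/(1 + 0.1) = 1/1.1 = 0.9091

0.9091


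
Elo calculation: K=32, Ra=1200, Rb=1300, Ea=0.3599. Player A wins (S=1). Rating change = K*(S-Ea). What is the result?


Elo update: delta = K * (S - Ea), where S = 1 (wins)
S - Ea = 1 - 0.3599 = 0.6401
Rating change = 32 * 0.6401
= 20.48

20.48 rating points


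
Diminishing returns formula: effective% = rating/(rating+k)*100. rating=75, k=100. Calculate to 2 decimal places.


effective% = rating / (rating + k) * 100
= 75 / (75 + 100) * 100
= 75 / 175 * 100
= 0.428571 * 100
= 42.86%

42.86%


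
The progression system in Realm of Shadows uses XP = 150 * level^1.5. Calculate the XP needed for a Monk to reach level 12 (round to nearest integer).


XP = 150 * level^1.5
Substitute level = 12:
XP = 150 * 12^1.5
= 150 * 41.5692
= 6235

6235 XP
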